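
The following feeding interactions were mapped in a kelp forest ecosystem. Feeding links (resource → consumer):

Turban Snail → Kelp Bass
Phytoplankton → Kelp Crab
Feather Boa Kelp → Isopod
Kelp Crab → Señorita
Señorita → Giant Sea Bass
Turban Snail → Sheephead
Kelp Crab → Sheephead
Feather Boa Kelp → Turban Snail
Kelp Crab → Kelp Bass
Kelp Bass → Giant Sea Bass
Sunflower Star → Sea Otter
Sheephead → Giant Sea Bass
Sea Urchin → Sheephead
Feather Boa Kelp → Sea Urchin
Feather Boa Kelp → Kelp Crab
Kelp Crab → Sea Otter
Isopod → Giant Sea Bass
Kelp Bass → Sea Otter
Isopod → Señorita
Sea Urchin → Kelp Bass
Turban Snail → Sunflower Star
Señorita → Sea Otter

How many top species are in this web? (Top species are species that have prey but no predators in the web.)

Top species (has prey, but nothing eats it): Sea Otter, Giant Sea Bass.
Count: 2.

2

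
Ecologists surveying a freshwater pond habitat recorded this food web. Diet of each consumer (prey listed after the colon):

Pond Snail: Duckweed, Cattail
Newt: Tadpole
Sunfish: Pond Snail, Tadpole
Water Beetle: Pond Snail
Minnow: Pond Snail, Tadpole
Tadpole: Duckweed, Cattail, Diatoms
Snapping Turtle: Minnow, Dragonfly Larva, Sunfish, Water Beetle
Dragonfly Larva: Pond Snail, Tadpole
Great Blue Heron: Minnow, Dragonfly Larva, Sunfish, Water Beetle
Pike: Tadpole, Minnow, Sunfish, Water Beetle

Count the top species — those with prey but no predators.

4

Top species (has prey, but nothing eats it): Newt, Snapping Turtle, Pike, Great Blue Heron.
Count: 4.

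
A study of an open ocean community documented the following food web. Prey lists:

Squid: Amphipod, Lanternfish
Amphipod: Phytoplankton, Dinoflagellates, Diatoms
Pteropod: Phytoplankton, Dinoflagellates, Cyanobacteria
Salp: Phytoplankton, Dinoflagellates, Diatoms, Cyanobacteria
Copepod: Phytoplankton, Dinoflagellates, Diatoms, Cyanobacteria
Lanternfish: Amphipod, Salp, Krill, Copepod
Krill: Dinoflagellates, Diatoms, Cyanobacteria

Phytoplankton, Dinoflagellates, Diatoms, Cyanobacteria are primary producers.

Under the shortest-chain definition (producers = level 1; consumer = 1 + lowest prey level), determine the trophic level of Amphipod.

Phytoplankton is a producer → level 1.
Amphipod eats Phytoplankton → level 2.

Trophic level 2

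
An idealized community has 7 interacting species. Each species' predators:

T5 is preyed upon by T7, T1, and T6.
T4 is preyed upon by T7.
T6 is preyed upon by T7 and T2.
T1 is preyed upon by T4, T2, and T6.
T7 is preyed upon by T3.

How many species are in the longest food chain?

One longest chain: T5 → T1 → T6 → T7 → T3.
It has 5 species and 4 links.

5 species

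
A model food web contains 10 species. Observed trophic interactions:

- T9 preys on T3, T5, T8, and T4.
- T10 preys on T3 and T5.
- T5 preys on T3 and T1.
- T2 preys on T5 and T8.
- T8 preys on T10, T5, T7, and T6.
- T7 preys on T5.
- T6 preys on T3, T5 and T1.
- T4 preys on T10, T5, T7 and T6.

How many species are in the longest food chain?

One longest chain: T3 → T5 → T7 → T8 → T2.
It has 5 species and 4 links.

5 species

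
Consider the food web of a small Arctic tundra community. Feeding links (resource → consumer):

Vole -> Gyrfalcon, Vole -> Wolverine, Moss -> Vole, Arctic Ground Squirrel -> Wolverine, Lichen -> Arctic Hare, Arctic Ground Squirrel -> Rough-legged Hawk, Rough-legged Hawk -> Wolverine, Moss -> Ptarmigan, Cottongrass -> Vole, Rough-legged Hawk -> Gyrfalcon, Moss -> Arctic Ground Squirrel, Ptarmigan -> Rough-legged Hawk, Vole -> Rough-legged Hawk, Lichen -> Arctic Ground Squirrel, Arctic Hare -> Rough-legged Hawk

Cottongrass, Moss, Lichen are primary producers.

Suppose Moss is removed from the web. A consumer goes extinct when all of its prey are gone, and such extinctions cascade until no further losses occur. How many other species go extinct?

Remove Moss.
Round 1: Ptarmigan (all prey gone) → extinct.
No further losses. Total secondary extinctions: 1.

1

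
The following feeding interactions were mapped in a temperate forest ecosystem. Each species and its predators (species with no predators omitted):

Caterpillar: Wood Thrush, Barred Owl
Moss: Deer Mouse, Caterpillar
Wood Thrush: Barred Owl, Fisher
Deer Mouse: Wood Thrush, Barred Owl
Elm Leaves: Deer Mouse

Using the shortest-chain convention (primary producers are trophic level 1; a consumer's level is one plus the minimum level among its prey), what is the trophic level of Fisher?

Trophic level 4

Moss is a producer → level 1.
Deer Mouse eats Moss → level 2.
Wood Thrush eats Deer Mouse → level 3.
Fisher eats Wood Thrush → level 4.
No prey of Fisher is below level 3, so 4 is the minimum.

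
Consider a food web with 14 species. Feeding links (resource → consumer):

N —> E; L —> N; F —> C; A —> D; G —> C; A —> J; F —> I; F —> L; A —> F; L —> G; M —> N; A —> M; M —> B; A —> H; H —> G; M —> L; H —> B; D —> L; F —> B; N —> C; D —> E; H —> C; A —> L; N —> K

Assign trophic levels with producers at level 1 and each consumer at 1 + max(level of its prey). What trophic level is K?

A is a producer → level 1.
M eats A → level 2.
L eats M (level 2); other prey at levels: A 1, F 2, D 2 → level 3.
N eats L (level 3); other prey at levels: M 2 → level 4.
K eats N → level 5.

Trophic level 5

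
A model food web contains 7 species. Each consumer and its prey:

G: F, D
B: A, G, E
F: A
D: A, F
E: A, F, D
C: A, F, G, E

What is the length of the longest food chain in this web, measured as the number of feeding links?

4 links

One longest chain: A → F → D → G → B.
It has 5 species and 4 links.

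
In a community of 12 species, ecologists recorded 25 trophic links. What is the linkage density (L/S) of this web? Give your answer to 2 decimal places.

There are L = 25 links among S = 12 species.
L/S = 25/12 = 2.0833 ≈ 2.08.

L/S = 2.08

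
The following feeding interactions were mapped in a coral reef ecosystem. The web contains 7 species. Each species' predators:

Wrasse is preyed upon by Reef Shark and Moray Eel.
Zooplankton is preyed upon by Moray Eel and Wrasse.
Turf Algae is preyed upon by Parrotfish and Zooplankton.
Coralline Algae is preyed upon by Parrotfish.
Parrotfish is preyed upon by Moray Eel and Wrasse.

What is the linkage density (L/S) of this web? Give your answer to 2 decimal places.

There are L = 9 links among S = 7 species.
L/S = 9/7 = 1.2857 ≈ 1.29.

L/S = 1.29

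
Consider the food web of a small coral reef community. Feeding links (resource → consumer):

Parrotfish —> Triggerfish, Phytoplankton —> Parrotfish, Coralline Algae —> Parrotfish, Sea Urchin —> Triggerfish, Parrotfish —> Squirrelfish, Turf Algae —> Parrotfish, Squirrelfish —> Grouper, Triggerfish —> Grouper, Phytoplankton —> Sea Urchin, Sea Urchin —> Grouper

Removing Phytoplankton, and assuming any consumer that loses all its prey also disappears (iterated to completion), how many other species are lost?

1

Remove Phytoplankton.
Round 1: Sea Urchin (all prey gone) → extinct.
No further losses. Total secondary extinctions: 1.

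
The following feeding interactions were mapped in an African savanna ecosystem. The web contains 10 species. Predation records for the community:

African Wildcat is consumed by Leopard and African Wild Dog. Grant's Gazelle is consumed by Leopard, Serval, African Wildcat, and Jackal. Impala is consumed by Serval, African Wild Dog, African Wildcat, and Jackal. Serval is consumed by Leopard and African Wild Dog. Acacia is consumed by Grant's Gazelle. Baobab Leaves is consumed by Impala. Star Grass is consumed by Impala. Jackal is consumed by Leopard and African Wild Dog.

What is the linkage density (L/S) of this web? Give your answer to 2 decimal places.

There are L = 17 links among S = 10 species.
L/S = 17/10 = 1.7000 ≈ 1.70.

L/S = 1.70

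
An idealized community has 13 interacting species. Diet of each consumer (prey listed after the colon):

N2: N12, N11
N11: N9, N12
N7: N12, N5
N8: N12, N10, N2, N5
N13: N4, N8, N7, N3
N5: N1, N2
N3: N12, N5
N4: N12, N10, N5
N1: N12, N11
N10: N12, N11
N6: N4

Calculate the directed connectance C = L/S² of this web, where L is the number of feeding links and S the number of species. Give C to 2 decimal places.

The web has S = 13 species and L = 26 feeding links.
C = L / S² = 26 / 169 = 0.1538 ≈ 0.15.

C = 0.15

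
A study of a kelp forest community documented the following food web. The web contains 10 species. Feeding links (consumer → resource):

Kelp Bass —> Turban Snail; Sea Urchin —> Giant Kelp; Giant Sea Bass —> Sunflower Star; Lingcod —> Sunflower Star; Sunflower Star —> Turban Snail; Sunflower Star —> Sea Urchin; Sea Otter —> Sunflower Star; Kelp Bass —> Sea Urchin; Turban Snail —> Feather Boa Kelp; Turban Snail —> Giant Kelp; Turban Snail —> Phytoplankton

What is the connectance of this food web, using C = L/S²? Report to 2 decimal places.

C = 0.11

The web has S = 10 species and L = 11 feeding links.
C = L / S² = 11 / 100 = 0.1100 ≈ 0.11.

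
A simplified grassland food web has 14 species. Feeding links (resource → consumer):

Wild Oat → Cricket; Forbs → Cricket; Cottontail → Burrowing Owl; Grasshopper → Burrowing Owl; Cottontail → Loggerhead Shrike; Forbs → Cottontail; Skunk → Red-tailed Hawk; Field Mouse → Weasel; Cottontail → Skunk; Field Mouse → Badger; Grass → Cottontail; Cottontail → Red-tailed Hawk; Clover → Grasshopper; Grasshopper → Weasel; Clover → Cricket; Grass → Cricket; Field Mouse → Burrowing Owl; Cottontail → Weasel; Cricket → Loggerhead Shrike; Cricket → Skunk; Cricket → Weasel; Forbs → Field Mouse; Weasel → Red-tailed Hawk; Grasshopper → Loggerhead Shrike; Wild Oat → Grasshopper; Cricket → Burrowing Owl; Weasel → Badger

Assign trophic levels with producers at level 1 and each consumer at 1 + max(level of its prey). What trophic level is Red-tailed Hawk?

Grass is a producer → level 1.
Cottontail eats Grass (level 1); other prey at levels: Forbs 1 → level 2.
Skunk eats Cottontail (level 2); other prey at levels: Cricket 2 → level 3.
Red-tailed Hawk eats Skunk (level 3); other prey at levels: Cottontail 2, Weasel 3 → level 4.

Trophic level 4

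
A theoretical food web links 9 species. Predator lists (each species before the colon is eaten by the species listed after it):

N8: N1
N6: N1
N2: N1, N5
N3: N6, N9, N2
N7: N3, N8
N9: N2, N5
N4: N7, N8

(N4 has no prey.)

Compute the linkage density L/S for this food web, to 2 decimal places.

There are L = 13 links among S = 9 species.
L/S = 13/9 = 1.4444 ≈ 1.44.

L/S = 1.44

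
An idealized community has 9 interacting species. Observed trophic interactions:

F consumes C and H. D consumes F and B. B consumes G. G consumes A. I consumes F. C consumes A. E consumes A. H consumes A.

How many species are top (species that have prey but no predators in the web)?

Top species (has prey, but nothing eats it): E, I, D.
Count: 3.

3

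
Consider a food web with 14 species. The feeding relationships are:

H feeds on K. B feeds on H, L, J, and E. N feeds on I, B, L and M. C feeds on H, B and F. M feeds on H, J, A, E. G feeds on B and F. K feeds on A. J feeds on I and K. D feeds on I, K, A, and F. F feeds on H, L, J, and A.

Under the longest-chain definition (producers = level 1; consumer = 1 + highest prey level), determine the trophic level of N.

Trophic level 5

A is a producer → level 1.
K eats A → level 2.
H eats K → level 3.
B eats H (level 3); other prey at levels: L 1, E 1, J 3 → level 4.
N eats B (level 4); other prey at levels: I 1, L 1, M 4 → level 5.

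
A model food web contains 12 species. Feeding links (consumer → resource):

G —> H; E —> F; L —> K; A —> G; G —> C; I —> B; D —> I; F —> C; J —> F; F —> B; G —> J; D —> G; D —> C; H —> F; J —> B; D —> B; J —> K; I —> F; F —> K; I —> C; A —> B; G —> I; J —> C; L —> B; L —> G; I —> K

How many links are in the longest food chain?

One longest chain: B → F → J → G → L.
It has 5 species and 4 links.

4 links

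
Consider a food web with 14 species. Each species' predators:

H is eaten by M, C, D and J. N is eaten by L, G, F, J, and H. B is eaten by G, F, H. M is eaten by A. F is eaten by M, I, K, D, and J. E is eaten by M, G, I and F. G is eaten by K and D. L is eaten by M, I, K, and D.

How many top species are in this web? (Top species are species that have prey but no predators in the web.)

Top species (has prey, but nothing eats it): J, K, D, C, I, A.
Count: 6.

6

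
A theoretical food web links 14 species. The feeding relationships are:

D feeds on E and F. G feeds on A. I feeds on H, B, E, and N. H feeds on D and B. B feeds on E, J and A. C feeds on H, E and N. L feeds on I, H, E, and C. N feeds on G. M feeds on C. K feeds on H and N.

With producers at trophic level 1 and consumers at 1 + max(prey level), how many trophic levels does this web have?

5

Producers (level 1): F, E, A, J.
E → B → H → C → L gives L level 5.
No species has a prey at level 5, so no species reaches level 6.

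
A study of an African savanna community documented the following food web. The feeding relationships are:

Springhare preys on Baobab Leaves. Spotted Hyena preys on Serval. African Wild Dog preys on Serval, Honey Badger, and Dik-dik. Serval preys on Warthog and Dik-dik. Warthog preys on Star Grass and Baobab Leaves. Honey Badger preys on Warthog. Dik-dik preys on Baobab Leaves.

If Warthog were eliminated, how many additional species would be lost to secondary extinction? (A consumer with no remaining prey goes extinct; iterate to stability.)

Remove Warthog.
Round 1: Honey Badger (all prey gone) → extinct.
No further losses. Total secondary extinctions: 1.

1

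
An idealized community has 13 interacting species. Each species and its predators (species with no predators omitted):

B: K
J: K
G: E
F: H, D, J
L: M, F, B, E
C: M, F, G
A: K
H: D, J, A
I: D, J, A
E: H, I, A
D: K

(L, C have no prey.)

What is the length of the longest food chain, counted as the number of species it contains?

One longest chain: C → G → E → I → D → K.
It has 6 species and 5 links.

6 species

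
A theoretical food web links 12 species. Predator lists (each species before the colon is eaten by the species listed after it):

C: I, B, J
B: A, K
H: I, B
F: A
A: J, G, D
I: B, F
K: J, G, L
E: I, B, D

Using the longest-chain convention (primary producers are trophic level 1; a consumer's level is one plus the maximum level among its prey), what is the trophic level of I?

Trophic level 2

C is a producer → level 1.
I eats C (level 1); other prey at levels: E 1, H 1 → level 2.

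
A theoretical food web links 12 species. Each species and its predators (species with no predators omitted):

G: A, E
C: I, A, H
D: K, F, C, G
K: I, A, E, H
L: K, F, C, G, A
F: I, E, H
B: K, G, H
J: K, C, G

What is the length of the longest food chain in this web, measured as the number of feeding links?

One longest chain: L → K → I.
It has 3 species and 2 links.

2 links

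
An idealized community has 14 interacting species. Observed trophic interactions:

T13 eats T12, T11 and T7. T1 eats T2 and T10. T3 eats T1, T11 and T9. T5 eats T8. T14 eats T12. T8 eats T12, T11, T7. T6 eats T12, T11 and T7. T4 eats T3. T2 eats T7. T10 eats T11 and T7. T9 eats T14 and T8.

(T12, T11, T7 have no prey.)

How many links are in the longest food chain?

4 links

One longest chain: T11 → T10 → T1 → T3 → T4.
It has 5 species and 4 links.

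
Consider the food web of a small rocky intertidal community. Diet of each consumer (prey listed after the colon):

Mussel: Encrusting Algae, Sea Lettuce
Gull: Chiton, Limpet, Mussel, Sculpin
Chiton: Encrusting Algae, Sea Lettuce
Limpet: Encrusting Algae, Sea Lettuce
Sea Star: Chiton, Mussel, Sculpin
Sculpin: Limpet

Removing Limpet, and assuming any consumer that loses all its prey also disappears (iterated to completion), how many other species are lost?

Remove Limpet.
Round 1: Sculpin (all prey gone) → extinct.
No further losses. Total secondary extinctions: 1.

1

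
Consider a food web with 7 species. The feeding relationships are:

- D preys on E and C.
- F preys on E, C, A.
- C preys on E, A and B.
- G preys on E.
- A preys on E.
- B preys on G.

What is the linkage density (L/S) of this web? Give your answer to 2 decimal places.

There are L = 11 links among S = 7 species.
L/S = 11/7 = 1.5714 ≈ 1.57.

L/S = 1.57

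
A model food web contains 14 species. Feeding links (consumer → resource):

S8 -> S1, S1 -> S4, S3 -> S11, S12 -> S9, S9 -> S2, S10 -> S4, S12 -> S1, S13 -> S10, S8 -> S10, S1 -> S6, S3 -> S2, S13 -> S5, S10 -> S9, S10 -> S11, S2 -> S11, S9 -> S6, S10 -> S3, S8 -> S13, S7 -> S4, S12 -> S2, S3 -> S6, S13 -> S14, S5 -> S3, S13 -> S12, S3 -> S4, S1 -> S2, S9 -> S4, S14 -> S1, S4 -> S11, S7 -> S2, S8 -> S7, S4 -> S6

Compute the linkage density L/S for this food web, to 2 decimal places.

L/S = 2.29

There are L = 32 links among S = 14 species.
L/S = 32/14 = 2.2857 ≈ 2.29.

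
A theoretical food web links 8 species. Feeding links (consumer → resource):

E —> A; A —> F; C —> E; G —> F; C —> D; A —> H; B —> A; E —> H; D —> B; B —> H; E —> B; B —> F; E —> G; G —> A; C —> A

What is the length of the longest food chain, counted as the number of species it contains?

One longest chain: H → A → B → E → C.
It has 5 species and 4 links.

5 species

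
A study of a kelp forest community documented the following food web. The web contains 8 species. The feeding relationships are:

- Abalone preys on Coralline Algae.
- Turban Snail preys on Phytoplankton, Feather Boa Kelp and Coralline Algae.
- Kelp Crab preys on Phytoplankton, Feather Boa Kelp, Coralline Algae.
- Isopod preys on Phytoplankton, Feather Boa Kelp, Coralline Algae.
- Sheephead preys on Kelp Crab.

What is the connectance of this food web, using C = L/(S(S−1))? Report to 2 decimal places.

C = 0.20

The web has S = 8 species and L = 11 feeding links.
C = L / (S(S−1)) = 11 / 56 = 0.1964 ≈ 0.20.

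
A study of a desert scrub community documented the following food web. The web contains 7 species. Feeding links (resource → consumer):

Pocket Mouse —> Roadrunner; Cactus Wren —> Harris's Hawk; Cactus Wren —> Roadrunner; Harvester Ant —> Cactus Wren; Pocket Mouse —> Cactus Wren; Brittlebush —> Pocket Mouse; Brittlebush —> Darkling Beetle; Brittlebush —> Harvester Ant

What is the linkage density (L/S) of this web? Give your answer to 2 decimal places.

L/S = 1.14

There are L = 8 links among S = 7 species.
L/S = 8/7 = 1.1429 ≈ 1.14.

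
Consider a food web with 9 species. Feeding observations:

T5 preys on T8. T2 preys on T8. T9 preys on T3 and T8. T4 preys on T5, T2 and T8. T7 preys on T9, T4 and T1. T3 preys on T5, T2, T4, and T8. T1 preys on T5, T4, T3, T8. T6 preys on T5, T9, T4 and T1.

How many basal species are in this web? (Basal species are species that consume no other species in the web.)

1

Basal species (no prey listed): T8.
Count: 1.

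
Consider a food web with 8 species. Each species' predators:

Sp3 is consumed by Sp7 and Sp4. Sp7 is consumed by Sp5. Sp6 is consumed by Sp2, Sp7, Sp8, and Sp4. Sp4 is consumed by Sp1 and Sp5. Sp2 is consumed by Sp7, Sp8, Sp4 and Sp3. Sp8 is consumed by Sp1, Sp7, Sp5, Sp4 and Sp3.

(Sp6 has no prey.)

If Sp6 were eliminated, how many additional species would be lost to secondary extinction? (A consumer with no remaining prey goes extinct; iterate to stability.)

7

Remove Sp6.
Round 1: Sp2 (all prey gone) → extinct.
Round 2: Sp8 (all prey gone) → extinct.
Round 3: Sp3 (all prey gone) → extinct.
Round 4: Sp7 (all prey gone), Sp4 (all prey gone) → extinct.
Round 5: Sp5 (all prey gone), Sp1 (all prey gone) → extinct.
No further losses. Total secondary extinctions: 7.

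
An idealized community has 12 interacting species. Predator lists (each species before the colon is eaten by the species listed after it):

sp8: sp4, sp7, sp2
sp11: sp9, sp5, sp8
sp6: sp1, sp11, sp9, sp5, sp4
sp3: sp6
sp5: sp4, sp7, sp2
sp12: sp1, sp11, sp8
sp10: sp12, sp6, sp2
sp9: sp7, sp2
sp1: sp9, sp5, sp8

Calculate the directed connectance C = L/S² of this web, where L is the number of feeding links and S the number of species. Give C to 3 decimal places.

The web has S = 12 species and L = 26 feeding links.
C = L / S² = 26 / 144 = 0.1806 ≈ 0.181.

C = 0.181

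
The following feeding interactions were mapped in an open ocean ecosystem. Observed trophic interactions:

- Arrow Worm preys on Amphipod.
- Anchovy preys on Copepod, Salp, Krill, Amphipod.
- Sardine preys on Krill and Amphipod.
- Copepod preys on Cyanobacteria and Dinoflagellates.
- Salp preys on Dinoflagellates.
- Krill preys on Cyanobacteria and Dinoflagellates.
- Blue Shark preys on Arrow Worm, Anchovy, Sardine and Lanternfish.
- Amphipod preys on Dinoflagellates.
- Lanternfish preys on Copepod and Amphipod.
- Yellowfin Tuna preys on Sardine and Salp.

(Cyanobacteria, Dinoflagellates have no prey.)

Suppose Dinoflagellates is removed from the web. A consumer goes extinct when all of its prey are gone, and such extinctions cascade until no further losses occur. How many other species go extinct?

Remove Dinoflagellates.
Round 1: Salp (all prey gone), Amphipod (all prey gone) → extinct.
Round 2: Arrow Worm (all prey gone) → extinct.
No further losses. Total secondary extinctions: 3.

3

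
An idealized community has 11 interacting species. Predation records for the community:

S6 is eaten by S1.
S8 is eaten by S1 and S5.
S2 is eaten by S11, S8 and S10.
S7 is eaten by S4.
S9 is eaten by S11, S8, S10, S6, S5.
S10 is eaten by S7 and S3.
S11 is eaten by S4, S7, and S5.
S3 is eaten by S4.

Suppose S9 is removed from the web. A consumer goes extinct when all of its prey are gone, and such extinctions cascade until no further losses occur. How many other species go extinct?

Remove S9.
Round 1: S6 (all prey gone) → extinct.
No further losses. Total secondary extinctions: 1.

1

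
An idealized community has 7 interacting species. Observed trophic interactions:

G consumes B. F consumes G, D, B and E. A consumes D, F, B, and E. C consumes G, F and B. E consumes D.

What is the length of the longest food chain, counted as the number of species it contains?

One longest chain: B → G → F → A.
It has 4 species and 3 links.

4 species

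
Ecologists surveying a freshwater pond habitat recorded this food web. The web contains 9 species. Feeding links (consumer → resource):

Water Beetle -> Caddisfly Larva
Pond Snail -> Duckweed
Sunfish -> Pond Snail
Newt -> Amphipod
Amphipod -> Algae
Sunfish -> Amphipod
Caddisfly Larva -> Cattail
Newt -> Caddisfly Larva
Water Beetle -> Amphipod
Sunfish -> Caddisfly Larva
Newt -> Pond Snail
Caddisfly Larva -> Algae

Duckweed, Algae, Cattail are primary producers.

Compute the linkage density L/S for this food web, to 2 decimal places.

There are L = 12 links among S = 9 species.
L/S = 12/9 = 1.3333 ≈ 1.33.

L/S = 1.33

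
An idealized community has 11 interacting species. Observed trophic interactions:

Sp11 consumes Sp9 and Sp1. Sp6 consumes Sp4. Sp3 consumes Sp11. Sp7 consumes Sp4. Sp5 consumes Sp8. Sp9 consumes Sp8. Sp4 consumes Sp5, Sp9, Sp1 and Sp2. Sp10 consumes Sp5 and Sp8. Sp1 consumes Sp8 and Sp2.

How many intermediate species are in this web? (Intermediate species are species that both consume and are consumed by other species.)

Intermediate species (has both prey and predators): Sp9, Sp1, Sp5, Sp11, Sp4.
Count: 5.

5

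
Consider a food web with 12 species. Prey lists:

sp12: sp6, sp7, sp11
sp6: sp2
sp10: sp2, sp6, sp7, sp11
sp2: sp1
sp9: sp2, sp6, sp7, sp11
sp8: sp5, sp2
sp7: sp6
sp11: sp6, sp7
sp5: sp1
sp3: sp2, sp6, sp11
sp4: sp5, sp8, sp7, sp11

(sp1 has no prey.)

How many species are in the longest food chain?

One longest chain: sp1 → sp2 → sp6 → sp7 → sp11 → sp9.
It has 6 species and 5 links.

6 species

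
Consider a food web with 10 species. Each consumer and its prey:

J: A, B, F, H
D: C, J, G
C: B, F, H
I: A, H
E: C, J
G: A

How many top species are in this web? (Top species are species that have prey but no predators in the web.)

3

Top species (has prey, but nothing eats it): I, E, D.
Count: 3.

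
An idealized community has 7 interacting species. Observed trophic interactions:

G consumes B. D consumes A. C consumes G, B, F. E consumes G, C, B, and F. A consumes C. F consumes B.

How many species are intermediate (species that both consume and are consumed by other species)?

4

Intermediate species (has both prey and predators): G, F, C, A.
Count: 4.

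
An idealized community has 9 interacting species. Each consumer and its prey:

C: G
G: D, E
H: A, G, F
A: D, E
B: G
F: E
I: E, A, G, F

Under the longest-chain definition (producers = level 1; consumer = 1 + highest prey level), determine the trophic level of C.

D is a producer → level 1.
G eats D (level 1); other prey at levels: E 1 → level 2.
C eats G → level 3.

Trophic level 3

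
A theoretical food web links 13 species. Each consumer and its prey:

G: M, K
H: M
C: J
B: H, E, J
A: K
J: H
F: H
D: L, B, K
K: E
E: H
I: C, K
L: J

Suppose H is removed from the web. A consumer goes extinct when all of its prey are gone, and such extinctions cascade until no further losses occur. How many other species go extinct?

Remove H.
Round 1: E (all prey gone), J (all prey gone), F (all prey gone) → extinct.
Round 2: L (all prey gone), B (all prey gone), C (all prey gone), K (all prey gone) → extinct.
Round 3: D (all prey gone), I (all prey gone), A (all prey gone) → extinct.
No further losses. Total secondary extinctions: 10.

10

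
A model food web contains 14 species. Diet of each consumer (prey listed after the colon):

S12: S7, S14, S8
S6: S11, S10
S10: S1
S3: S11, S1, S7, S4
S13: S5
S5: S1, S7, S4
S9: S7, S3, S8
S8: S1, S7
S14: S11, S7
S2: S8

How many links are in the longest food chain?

One longest chain: S1 → S8 → S2.
It has 3 species and 2 links.

2 links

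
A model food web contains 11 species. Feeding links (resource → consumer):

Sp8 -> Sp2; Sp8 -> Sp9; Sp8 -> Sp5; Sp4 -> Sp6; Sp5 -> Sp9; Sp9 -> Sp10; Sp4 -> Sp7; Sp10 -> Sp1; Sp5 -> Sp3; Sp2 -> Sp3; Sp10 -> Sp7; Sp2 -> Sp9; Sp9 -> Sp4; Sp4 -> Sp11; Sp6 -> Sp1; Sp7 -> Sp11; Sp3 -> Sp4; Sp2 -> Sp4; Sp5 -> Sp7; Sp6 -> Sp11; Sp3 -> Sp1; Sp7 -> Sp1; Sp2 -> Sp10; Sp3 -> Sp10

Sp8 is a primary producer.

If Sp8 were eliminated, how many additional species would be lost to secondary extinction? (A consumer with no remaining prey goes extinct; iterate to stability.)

Remove Sp8.
Round 1: Sp2 (all prey gone), Sp5 (all prey gone) → extinct.
Round 2: Sp9 (all prey gone), Sp3 (all prey gone) → extinct.
Round 3: Sp10 (all prey gone), Sp4 (all prey gone) → extinct.
Round 4: Sp6 (all prey gone), Sp7 (all prey gone) → extinct.
Round 5: Sp1 (all prey gone), Sp11 (all prey gone) → extinct.
No further losses. Total secondary extinctions: 10.

10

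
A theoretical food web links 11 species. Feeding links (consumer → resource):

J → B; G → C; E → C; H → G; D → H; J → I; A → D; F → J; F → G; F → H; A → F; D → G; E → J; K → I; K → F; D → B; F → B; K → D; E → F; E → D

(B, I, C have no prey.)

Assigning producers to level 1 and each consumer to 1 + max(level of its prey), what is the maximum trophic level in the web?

Producers (level 1): B, I, C.
C → G → H → F → E gives E level 5.
No species has a prey at level 5, so no species reaches level 6.

5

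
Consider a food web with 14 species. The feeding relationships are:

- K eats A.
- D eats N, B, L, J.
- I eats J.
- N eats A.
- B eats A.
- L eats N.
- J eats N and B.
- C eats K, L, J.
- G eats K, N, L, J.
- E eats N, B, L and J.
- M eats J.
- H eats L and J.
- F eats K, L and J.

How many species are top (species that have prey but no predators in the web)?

Top species (has prey, but nothing eats it): C, M, E, H, F, D, G, I.
Count: 8.

8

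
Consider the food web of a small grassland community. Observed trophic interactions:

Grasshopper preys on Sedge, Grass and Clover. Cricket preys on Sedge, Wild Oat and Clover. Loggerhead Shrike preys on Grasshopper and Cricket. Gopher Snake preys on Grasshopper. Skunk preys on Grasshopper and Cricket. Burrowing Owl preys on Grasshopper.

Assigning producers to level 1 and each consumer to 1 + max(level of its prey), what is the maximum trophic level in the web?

Producers (level 1): Clover, Sedge, Grass, Wild Oat.
Clover → Grasshopper → Gopher Snake gives Gopher Snake level 3.
No species has a prey at level 3, so no species reaches level 4.

3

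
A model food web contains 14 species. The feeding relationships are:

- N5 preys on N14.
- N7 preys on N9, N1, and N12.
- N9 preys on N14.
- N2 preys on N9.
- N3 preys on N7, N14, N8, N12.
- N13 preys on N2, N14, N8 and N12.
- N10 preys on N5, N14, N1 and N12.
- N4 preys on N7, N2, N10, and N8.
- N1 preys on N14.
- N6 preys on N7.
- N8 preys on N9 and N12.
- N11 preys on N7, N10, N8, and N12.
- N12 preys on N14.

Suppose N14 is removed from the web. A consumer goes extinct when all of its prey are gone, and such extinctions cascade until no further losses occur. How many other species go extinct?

Remove N14.
Round 1: N5 (all prey gone), N9 (all prey gone), N1 (all prey gone), N12 (all prey gone) → extinct.
Round 2: N7 (all prey gone), N8 (all prey gone), N2 (all prey gone), N10 (all prey gone) → extinct.
Round 3: N3 (all prey gone), N13 (all prey gone), N4 (all prey gone), N6 (all prey gone), N11 (all prey gone) → extinct.
No further losses. Total secondary extinctions: 13.

13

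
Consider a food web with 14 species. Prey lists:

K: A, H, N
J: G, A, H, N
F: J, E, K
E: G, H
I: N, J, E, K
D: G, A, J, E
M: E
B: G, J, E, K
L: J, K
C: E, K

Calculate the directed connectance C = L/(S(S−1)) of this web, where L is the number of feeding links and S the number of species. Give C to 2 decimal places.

The web has S = 14 species and L = 29 feeding links.
C = L / (S(S−1)) = 29 / 182 = 0.1593 ≈ 0.16.

C = 0.16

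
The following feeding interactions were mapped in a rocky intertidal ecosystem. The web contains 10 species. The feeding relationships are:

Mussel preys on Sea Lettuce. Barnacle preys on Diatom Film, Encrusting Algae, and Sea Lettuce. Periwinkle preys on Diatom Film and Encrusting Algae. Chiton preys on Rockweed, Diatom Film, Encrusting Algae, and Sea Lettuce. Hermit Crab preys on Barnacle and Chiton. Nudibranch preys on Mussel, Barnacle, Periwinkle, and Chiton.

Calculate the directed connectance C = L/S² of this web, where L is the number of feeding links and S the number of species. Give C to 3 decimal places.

C = 0.160

The web has S = 10 species and L = 16 feeding links.
C = L / S² = 16 / 100 = 0.1600 ≈ 0.160.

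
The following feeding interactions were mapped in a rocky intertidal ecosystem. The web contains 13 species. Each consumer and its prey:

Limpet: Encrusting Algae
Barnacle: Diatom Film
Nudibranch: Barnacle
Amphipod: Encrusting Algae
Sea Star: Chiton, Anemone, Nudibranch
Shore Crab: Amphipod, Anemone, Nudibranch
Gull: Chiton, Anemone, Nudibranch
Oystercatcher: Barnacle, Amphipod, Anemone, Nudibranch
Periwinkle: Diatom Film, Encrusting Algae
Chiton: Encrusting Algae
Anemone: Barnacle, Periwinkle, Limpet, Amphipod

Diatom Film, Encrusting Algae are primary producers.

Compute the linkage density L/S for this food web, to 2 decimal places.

There are L = 24 links among S = 13 species.
L/S = 24/13 = 1.8462 ≈ 1.85.

L/S = 1.85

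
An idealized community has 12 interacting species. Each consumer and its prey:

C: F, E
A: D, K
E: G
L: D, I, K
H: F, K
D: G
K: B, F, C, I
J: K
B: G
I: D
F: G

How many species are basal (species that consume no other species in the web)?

1

Basal species (no prey listed): G.
Count: 1.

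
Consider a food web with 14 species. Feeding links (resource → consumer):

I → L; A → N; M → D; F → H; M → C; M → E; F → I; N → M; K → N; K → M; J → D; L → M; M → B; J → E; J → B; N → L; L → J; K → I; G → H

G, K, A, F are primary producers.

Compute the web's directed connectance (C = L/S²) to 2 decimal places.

The web has S = 14 species and L = 19 feeding links.
C = L / S² = 19 / 196 = 0.0969 ≈ 0.10.

C = 0.10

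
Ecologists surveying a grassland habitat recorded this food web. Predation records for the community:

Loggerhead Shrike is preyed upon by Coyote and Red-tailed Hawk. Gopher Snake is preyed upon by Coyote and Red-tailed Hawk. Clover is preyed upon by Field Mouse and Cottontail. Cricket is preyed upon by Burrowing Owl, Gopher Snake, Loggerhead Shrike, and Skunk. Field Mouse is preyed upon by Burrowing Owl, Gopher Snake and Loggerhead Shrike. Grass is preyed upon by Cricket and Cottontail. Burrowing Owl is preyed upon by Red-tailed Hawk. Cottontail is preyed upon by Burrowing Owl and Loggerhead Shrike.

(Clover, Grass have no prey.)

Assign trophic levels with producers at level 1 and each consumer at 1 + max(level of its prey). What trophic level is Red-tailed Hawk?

Grass is a producer → level 1.
Cricket eats Grass → level 2.
Gopher Snake eats Cricket (level 2); other prey at levels: Field Mouse 2 → level 3.
Red-tailed Hawk eats Gopher Snake (level 3); other prey at levels: Loggerhead Shrike 3, Burrowing Owl 3 → level 4.

Trophic level 4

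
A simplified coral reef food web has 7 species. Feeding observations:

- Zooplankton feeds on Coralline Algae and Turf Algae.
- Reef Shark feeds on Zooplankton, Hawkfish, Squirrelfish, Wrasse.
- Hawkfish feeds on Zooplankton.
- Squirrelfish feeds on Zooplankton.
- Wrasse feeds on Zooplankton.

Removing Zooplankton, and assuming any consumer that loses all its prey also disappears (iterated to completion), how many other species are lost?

Remove Zooplankton.
Round 1: Hawkfish (all prey gone), Wrasse (all prey gone), Squirrelfish (all prey gone) → extinct.
Round 2: Reef Shark (all prey gone) → extinct.
No further losses. Total secondary extinctions: 4.

4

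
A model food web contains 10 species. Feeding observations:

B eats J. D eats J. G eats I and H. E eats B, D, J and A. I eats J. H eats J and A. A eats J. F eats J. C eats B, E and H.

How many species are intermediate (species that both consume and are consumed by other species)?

Intermediate species (has both prey and predators): A, D, I, B, H, E.
Count: 6.

6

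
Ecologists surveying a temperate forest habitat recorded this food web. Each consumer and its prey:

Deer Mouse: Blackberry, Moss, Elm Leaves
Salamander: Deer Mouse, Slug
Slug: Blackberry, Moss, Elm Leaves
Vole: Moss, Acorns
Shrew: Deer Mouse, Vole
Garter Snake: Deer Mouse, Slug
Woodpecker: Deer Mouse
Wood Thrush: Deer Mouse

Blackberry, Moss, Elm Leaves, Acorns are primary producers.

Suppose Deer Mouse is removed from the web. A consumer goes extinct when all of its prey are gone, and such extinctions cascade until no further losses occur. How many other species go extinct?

Remove Deer Mouse.
Round 1: Wood Thrush (all prey gone), Woodpecker (all prey gone) → extinct.
No further losses. Total secondary extinctions: 2.

2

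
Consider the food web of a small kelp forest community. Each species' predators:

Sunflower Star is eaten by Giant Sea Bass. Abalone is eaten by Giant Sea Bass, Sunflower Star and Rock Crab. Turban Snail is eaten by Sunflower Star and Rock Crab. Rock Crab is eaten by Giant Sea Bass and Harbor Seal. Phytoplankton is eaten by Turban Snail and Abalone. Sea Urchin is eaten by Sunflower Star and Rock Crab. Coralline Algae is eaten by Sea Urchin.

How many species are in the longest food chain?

One longest chain: Coralline Algae → Sea Urchin → Sunflower Star → Giant Sea Bass.
It has 4 species and 3 links.

4 species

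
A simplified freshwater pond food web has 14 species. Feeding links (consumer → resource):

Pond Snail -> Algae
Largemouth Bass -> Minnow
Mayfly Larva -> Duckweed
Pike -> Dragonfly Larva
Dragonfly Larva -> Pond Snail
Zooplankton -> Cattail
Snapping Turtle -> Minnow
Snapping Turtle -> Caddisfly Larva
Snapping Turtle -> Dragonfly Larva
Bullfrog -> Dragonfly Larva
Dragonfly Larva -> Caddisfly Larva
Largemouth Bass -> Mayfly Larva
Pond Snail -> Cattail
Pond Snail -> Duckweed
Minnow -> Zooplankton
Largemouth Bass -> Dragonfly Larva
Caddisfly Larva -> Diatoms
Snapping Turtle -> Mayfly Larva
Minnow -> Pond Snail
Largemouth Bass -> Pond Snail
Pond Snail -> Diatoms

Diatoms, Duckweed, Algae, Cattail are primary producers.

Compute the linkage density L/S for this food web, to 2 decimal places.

There are L = 21 links among S = 14 species.
L/S = 21/14 = 1.5000 ≈ 1.50.

L/S = 1.50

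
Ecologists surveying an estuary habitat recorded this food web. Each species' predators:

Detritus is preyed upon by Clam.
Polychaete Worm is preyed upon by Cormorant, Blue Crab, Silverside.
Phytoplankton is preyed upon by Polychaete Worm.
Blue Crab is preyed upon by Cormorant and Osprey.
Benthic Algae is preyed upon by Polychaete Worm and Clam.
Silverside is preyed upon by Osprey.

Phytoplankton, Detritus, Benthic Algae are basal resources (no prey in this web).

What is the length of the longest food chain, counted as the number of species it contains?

One longest chain: Phytoplankton → Polychaete Worm → Blue Crab → Cormorant.
It has 4 species and 3 links.

4 species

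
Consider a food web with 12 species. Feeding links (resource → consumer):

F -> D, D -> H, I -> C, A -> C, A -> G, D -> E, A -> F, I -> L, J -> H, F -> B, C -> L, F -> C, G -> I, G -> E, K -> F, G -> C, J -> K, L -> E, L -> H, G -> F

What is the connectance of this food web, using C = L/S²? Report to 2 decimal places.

The web has S = 12 species and L = 20 feeding links.
C = L / S² = 20 / 144 = 0.1389 ≈ 0.14.

C = 0.14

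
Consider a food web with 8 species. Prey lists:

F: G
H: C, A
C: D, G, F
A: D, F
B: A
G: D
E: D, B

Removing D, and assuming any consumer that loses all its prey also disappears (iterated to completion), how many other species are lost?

7

Remove D.
Round 1: G (all prey gone) → extinct.
Round 2: F (all prey gone) → extinct.
Round 3: C (all prey gone), A (all prey gone) → extinct.
Round 4: H (all prey gone), B (all prey gone) → extinct.
Round 5: E (all prey gone) → extinct.
No further losses. Total secondary extinctions: 7.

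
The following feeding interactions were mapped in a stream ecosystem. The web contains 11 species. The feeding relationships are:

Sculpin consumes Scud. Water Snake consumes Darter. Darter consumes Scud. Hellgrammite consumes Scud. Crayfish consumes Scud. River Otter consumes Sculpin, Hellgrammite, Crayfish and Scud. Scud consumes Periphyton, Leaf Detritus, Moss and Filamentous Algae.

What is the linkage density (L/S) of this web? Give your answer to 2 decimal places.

L/S = 1.18

There are L = 13 links among S = 11 species.
L/S = 13/11 = 1.1818 ≈ 1.18.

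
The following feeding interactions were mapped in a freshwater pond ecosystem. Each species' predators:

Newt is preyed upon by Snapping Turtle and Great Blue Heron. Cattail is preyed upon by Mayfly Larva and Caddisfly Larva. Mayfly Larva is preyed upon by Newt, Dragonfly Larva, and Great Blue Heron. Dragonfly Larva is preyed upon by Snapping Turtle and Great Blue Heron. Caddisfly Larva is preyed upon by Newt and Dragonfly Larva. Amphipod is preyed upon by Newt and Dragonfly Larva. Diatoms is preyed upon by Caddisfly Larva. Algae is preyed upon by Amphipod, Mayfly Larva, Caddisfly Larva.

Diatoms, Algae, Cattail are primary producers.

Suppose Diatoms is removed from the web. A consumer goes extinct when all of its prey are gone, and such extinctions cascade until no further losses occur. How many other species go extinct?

0

Remove Diatoms.
Every predator of it retains at least one other prey: Caddisfly Larva still has Algae, Cattail.
No consumer loses all prey, so no secondary extinctions occur.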